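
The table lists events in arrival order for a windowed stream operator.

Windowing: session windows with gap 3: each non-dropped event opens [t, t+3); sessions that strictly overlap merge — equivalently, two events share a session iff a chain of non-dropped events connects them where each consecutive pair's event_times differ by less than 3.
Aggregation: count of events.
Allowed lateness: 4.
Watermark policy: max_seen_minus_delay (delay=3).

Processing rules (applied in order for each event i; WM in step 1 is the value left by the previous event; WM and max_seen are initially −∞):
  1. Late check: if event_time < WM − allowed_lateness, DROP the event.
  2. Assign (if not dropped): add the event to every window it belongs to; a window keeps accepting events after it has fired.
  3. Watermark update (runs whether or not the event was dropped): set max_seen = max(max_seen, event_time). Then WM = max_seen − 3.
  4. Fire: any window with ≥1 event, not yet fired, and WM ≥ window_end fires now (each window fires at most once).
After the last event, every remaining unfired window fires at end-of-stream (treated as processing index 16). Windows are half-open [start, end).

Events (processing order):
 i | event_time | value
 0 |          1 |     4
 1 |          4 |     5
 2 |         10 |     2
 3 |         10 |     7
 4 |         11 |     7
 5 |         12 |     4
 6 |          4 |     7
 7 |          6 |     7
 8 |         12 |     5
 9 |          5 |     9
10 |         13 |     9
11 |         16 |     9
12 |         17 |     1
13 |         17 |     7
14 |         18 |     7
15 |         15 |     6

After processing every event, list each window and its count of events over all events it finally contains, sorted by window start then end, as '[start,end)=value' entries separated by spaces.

i=0 t=1 v=4: → [1,4); WM=-2
i=1 t=4 v=5: → [4,7); WM=1
i=2 t=10 v=2: → [10,13); WM=7
i=3 t=10 v=7: → [10,13); WM=7
i=4 t=11 v=7: → [10,14); WM=8
i=5 t=12 v=4: → [10,15); WM=9
i=6 t=4 v=7: DROP (t<9-4); WM=9
i=7 t=6 v=7: → [4,9); WM=9
i=8 t=12 v=5: → [10,15); WM=9
i=9 t=5 v=9: → [4,9); WM=9
i=10 t=13 v=9: → [10,16); WM=10
i=11 t=16 v=9: → [16,19); WM=13
i=12 t=17 v=1: → [16,20); WM=14
i=13 t=17 v=7: → [16,20); WM=14
i=14 t=18 v=7: → [16,21); WM=15
i=15 t=15 v=6: → [10,21); WM=15

[1,4)=1 [4,9)=3 [10,21)=11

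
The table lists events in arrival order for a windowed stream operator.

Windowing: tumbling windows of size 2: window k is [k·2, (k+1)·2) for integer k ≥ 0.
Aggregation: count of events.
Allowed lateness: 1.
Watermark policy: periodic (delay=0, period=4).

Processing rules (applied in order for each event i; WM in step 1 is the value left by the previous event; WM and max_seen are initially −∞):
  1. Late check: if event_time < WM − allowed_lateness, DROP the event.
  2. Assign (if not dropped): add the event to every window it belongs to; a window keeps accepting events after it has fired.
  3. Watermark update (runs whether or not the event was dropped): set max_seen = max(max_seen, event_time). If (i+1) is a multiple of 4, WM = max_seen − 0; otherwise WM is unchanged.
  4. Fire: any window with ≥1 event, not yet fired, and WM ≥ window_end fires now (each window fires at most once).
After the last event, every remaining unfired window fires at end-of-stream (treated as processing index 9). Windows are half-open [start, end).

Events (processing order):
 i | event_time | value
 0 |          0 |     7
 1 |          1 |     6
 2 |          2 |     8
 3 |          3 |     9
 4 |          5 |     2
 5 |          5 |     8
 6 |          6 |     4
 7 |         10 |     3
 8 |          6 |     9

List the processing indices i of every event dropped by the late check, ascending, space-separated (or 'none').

8

i=0 t=0 v=7: → [0,2); WM=−∞
i=1 t=1 v=6: → [0,2); WM=−∞
i=2 t=2 v=8: → [2,4); WM=−∞
i=3 t=3 v=9: → [2,4); WM=3; [0,2) fires=2
i=4 t=5 v=2: → [4,6); WM=3
i=5 t=5 v=8: → [4,6); WM=3
i=6 t=6 v=4: → [6,8); WM=3
i=7 t=10 v=3: → [10,12); WM=10; [2,4) fires=2 [4,6) fires=2 [6,8) fires=1
i=8 t=6 v=9: DROP (t<10-1); WM=10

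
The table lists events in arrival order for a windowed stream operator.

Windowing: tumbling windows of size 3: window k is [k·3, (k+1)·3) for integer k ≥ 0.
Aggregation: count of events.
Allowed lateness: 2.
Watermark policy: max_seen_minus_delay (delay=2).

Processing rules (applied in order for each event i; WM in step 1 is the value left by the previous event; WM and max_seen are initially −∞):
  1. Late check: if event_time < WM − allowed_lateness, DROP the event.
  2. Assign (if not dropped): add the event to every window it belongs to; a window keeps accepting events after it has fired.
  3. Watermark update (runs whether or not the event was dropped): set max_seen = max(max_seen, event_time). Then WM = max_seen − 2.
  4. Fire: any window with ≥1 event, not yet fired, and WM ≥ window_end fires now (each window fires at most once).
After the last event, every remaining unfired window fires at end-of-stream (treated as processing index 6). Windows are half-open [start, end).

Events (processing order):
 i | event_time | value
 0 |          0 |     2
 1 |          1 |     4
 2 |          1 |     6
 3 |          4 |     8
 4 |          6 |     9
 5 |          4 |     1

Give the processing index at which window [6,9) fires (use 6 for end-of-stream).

i=0 t=0 v=2: → [0,3); WM=-2
i=1 t=1 v=4: → [0,3); WM=-1
i=2 t=1 v=6: → [0,3); WM=-1
i=3 t=4 v=8: → [3,6); WM=2
i=4 t=6 v=9: → [6,9); WM=4; [0,3) fires=3
i=5 t=4 v=1: → [3,6); WM=4

6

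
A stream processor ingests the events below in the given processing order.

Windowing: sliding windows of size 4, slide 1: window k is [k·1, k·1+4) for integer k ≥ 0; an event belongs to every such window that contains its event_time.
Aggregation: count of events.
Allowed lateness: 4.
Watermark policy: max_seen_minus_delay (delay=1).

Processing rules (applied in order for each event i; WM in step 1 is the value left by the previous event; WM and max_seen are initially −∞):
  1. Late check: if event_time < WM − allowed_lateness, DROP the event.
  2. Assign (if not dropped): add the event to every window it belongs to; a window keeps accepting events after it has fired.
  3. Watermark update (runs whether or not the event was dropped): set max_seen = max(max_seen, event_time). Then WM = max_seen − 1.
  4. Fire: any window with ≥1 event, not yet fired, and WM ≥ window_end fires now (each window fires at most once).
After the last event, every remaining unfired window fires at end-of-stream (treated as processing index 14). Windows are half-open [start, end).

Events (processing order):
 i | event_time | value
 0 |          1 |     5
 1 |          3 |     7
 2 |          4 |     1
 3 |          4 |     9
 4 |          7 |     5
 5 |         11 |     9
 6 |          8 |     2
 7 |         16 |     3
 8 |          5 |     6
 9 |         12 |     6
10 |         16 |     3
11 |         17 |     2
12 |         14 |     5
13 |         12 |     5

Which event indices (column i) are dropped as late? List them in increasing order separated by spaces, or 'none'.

8

i=0 t=1 v=5: → [1,5),[0,4); WM=0
i=1 t=3 v=7: → [3,7),[2,6),[1,5),[0,4); WM=2
i=2 t=4 v=1: → [4,8),[3,7),[2,6),[1,5); WM=3
i=3 t=4 v=9: → [4,8),[3,7),[2,6),[1,5); WM=3
i=4 t=7 v=5: → [7,11),[6,10),[5,9),[4,8); WM=6; [0,4) fires=2 [1,5) fires=4 [2,6) fires=3
i=5 t=11 v=9: → [11,15),[10,14),[9,13),[8,12); WM=10; [3,7) fires=3 [4,8) fires=3 [5,9) fires=1 [6,10) fires=1
i=6 t=8 v=2: → [8,12),[7,11),[6,10),[5,9); WM=10
i=7 t=16 v=3: → [16,20),[15,19),[14,18),[13,17); WM=15; [7,11) fires=2 [8,12) fires=2 [9,13) fires=1 [10,14) fires=1 [11,15) fires=1
i=8 t=5 v=6: DROP (t<15-4); WM=15
i=9 t=12 v=6: → [12,16),[11,15),[10,14),[9,13); WM=15
i=10 t=16 v=3: → [16,20),[15,19),[14,18),[13,17); WM=15
i=11 t=17 v=2: → [17,21),[16,20),[15,19),[14,18); WM=16; [12,16) fires=1
i=12 t=14 v=5: → [14,18),[13,17),[12,16),[11,15); WM=16
i=13 t=12 v=5: → [12,16),[11,15),[10,14),[9,13); WM=16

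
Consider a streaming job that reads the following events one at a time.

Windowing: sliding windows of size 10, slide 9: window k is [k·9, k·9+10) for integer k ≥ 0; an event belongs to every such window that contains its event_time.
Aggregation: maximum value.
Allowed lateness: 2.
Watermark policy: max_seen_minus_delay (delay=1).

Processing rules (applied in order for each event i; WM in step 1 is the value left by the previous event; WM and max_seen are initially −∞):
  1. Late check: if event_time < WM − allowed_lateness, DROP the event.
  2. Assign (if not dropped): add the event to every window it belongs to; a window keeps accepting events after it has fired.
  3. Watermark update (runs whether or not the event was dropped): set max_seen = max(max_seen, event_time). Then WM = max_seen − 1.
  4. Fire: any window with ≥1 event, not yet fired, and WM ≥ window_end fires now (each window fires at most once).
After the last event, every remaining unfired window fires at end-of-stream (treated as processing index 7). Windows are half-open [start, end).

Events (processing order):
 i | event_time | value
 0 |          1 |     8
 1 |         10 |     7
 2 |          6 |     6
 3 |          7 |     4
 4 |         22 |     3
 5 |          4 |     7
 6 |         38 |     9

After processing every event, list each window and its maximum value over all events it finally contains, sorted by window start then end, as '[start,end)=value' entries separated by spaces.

i=0 t=1 v=8: → [0,10); WM=0
i=1 t=10 v=7: → [9,19); WM=9
i=2 t=6 v=6: DROP (t<9-2); WM=9
i=3 t=7 v=4: → [0,10); WM=9
i=4 t=22 v=3: → [18,28); WM=21; [0,10) fires=8 [9,19) fires=7
i=5 t=4 v=7: DROP (t<21-2); WM=21
i=6 t=38 v=9: → [36,46); WM=37; [18,28) fires=3

[0,10)=8 [9,19)=7 [18,28)=3 [36,46)=9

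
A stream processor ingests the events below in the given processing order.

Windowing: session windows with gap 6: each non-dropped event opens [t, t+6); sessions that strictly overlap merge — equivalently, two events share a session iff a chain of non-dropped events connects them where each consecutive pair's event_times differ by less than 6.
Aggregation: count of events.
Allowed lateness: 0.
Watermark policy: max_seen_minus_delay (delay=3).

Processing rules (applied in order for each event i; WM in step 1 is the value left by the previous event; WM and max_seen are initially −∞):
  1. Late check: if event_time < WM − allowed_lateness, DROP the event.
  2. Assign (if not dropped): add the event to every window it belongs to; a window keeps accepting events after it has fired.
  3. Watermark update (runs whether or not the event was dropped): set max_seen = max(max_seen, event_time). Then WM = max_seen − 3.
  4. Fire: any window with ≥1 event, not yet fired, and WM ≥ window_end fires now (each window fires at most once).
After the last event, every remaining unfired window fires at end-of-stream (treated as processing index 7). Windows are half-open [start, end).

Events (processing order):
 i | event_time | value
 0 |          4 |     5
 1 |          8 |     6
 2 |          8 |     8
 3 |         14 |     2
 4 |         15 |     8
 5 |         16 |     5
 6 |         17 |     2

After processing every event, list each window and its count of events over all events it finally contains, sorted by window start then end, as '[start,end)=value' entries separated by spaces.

i=0 t=4 v=5: → [4,10); WM=1
i=1 t=8 v=6: → [4,14); WM=5
i=2 t=8 v=8: → [4,14); WM=5
i=3 t=14 v=2: → [14,20); WM=11
i=4 t=15 v=8: → [14,21); WM=12
i=5 t=16 v=5: → [14,22); WM=13
i=6 t=17 v=2: → [14,23); WM=14

[4,14)=3 [14,23)=4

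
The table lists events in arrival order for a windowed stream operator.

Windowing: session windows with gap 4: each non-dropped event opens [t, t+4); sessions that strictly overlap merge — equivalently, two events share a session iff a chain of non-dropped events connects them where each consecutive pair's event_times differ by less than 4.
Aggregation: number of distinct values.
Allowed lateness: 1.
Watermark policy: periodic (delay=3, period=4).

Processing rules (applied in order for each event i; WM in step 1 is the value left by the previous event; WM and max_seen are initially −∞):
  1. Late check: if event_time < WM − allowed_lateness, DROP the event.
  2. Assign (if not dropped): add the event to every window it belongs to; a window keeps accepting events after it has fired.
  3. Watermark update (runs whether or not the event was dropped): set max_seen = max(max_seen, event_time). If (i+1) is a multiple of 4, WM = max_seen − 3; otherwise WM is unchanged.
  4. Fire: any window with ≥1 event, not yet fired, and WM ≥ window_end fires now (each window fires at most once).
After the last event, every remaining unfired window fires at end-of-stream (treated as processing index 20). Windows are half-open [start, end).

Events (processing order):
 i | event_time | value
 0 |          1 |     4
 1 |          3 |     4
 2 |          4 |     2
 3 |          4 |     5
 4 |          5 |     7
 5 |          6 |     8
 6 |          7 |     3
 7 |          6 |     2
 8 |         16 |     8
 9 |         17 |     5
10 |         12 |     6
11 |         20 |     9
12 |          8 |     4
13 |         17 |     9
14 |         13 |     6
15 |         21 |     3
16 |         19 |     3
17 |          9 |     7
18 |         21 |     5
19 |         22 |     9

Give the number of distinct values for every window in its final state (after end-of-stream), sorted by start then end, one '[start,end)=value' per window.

i=0 t=1 v=4: → [1,5); WM=−∞
i=1 t=3 v=4: → [1,7); WM=−∞
i=2 t=4 v=2: → [1,8); WM=−∞
i=3 t=4 v=5: → [1,8); WM=1
i=4 t=5 v=7: → [1,9); WM=1
i=5 t=6 v=8: → [1,10); WM=1
i=6 t=7 v=3: → [1,11); WM=1
i=7 t=6 v=2: → [1,11); WM=4
i=8 t=16 v=8: → [16,20); WM=4
i=9 t=17 v=5: → [16,21); WM=4
i=10 t=12 v=6: → [12,16); WM=4
i=11 t=20 v=9: → [16,24); WM=17
i=12 t=8 v=4: DROP (t<17-1); WM=17
i=13 t=17 v=9: → [16,24); WM=17
i=14 t=13 v=6: DROP (t<17-1); WM=17
i=15 t=21 v=3: → [16,25); WM=18
i=16 t=19 v=3: → [16,25); WM=18
i=17 t=9 v=7: DROP (t<18-1); WM=18
i=18 t=21 v=5: → [16,25); WM=18
i=19 t=22 v=9: → [16,26); WM=19

[1,11)=6 [12,16)=1 [16,26)=4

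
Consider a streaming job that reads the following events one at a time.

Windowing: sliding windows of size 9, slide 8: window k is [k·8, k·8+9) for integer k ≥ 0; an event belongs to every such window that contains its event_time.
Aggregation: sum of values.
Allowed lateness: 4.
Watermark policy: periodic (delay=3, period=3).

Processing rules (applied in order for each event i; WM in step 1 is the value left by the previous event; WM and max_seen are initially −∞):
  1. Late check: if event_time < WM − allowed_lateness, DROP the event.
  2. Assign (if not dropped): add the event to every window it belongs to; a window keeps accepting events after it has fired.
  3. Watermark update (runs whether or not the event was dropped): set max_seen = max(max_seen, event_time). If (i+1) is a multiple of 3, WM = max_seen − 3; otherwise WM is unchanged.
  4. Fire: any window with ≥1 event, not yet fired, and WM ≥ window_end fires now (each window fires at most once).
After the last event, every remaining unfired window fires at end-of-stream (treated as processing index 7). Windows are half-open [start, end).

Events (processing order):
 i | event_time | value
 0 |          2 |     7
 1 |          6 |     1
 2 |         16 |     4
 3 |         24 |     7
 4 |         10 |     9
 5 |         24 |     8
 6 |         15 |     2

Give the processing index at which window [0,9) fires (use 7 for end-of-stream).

2

i=0 t=2 v=7: → [0,9); WM=−∞
i=1 t=6 v=1: → [0,9); WM=−∞
i=2 t=16 v=4: → [16,25),[8,17); WM=13; [0,9) fires=8
i=3 t=24 v=7: → [24,33),[16,25); WM=13
i=4 t=10 v=9: → [8,17); WM=13
i=5 t=24 v=8: → [24,33),[16,25); WM=21; [8,17) fires=13
i=6 t=15 v=2: DROP (t<21-4); WM=21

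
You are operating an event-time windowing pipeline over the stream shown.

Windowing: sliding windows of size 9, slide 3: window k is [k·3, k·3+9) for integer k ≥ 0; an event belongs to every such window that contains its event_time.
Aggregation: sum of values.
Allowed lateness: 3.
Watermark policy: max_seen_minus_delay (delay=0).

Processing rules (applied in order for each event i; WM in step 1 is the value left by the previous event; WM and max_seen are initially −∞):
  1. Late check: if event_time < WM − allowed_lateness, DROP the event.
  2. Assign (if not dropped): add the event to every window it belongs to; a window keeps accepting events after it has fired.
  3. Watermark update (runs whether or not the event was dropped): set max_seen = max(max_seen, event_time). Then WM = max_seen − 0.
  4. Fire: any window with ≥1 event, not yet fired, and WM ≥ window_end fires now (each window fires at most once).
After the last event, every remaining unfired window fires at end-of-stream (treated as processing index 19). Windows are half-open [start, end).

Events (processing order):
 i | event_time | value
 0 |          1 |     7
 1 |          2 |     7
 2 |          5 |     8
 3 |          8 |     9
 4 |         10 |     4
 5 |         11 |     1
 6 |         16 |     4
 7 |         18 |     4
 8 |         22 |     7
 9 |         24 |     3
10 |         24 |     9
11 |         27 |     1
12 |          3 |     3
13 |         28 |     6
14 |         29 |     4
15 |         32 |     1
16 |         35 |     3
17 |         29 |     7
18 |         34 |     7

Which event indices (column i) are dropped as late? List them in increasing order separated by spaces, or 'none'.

12 17

i=0 t=1 v=7: → [0,9); WM=1
i=1 t=2 v=7: → [0,9); WM=2
i=2 t=5 v=8: → [3,12),[0,9); WM=5
i=3 t=8 v=9: → [6,15),[3,12),[0,9); WM=8
i=4 t=10 v=4: → [9,18),[6,15),[3,12); WM=10; [0,9) fires=31
i=5 t=11 v=1: → [9,18),[6,15),[3,12); WM=11
i=6 t=16 v=4: → [15,24),[12,21),[9,18); WM=16; [3,12) fires=22 [6,15) fires=14
i=7 t=18 v=4: → [18,27),[15,24),[12,21); WM=18; [9,18) fires=9
i=8 t=22 v=7: → [21,30),[18,27),[15,24); WM=22; [12,21) fires=8
i=9 t=24 v=3: → [24,33),[21,30),[18,27); WM=24; [15,24) fires=15
i=10 t=24 v=9: → [24,33),[21,30),[18,27); WM=24
i=11 t=27 v=1: → [27,36),[24,33),[21,30); WM=27; [18,27) fires=23
i=12 t=3 v=3: DROP (t<27-3); WM=27
i=13 t=28 v=6: → [27,36),[24,33),[21,30); WM=28
i=14 t=29 v=4: → [27,36),[24,33),[21,30); WM=29
i=15 t=32 v=1: → [30,39),[27,36),[24,33); WM=32; [21,30) fires=30
i=16 t=35 v=3: → [33,42),[30,39),[27,36); WM=35; [24,33) fires=24
i=17 t=29 v=7: DROP (t<35-3); WM=35
i=18 t=34 v=7: → [33,42),[30,39),[27,36); WM=35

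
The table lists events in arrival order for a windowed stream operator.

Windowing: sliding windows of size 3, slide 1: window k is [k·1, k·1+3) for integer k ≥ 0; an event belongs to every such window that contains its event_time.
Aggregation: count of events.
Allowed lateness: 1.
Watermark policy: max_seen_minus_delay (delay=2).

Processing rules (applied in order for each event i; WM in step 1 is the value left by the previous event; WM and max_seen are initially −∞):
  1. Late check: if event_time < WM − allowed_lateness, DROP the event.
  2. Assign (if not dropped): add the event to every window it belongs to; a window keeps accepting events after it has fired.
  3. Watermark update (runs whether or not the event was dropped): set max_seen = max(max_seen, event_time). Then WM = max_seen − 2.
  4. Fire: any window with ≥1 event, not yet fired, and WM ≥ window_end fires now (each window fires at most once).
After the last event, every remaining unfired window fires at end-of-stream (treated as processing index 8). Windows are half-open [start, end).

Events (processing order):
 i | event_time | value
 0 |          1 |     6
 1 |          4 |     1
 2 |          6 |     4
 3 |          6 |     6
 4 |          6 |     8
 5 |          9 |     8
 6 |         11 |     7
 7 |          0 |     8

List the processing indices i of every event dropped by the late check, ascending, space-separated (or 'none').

7

i=0 t=1 v=6: → [1,4),[0,3); WM=-1
i=1 t=4 v=1: → [4,7),[3,6),[2,5); WM=2
i=2 t=6 v=4: → [6,9),[5,8),[4,7); WM=4; [0,3) fires=1 [1,4) fires=1
i=3 t=6 v=6: → [6,9),[5,8),[4,7); WM=4
i=4 t=6 v=8: → [6,9),[5,8),[4,7); WM=4
i=5 t=9 v=8: → [9,12),[8,11),[7,10); WM=7; [2,5) fires=1 [3,6) fires=1 [4,7) fires=4
i=6 t=11 v=7: → [11,14),[10,13),[9,12); WM=9; [5,8) fires=3 [6,9) fires=3
i=7 t=0 v=8: DROP (t<9-1); WM=9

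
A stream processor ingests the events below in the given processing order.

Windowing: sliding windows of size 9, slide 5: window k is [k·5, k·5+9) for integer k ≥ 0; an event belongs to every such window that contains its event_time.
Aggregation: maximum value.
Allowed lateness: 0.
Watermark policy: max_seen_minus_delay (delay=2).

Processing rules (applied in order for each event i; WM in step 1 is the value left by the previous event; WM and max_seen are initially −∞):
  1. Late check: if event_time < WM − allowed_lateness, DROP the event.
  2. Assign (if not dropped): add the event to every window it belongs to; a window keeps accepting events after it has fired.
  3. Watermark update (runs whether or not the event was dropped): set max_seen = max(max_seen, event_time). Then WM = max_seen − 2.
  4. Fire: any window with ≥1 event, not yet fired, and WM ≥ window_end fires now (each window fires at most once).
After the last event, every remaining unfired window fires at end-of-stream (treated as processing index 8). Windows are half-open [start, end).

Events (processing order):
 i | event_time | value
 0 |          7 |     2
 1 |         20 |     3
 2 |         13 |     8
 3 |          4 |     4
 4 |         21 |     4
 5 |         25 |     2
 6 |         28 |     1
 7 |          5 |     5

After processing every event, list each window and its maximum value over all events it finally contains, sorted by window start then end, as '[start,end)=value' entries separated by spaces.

[0,9)=2 [5,14)=2 [15,24)=4 [20,29)=4 [25,34)=2

i=0 t=7 v=2: → [5,14),[0,9); WM=5
i=1 t=20 v=3: → [20,29),[15,24); WM=18; [0,9) fires=2 [5,14) fires=2
i=2 t=13 v=8: DROP (t<18-0); WM=18
i=3 t=4 v=4: DROP (t<18-0); WM=18
i=4 t=21 v=4: → [20,29),[15,24); WM=19
i=5 t=25 v=2: → [25,34),[20,29); WM=23
i=6 t=28 v=1: → [25,34),[20,29); WM=26; [15,24) fires=4
i=7 t=5 v=5: DROP (t<26-0); WM=26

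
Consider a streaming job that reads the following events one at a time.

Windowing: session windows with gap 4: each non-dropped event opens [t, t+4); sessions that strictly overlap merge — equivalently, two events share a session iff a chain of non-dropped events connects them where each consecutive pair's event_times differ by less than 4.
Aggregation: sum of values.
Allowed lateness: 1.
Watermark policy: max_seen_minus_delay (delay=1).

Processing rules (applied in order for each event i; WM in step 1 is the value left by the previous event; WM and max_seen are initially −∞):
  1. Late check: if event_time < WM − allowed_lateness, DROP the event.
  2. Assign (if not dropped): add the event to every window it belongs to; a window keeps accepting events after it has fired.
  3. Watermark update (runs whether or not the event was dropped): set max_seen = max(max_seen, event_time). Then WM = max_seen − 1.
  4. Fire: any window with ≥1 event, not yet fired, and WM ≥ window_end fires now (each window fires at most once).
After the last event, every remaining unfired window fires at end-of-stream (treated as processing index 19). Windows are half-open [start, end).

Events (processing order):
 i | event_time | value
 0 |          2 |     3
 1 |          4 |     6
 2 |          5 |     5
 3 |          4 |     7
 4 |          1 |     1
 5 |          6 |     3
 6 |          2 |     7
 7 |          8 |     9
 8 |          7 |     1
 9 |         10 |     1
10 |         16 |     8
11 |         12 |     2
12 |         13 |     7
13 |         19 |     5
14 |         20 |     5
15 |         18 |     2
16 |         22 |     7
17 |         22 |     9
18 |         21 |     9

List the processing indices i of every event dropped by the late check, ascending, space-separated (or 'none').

4 6 11 12

i=0 t=2 v=3: → [2,6); WM=1
i=1 t=4 v=6: → [2,8); WM=3
i=2 t=5 v=5: → [2,9); WM=4
i=3 t=4 v=7: → [2,9); WM=4
i=4 t=1 v=1: DROP (t<4-1); WM=4
i=5 t=6 v=3: → [2,10); WM=5
i=6 t=2 v=7: DROP (t<5-1); WM=5
i=7 t=8 v=9: → [2,12); WM=7
i=8 t=7 v=1: → [2,12); WM=7
i=9 t=10 v=1: → [2,14); WM=9
i=10 t=16 v=8: → [16,20); WM=15
i=11 t=12 v=2: DROP (t<15-1); WM=15
i=12 t=13 v=7: DROP (t<15-1); WM=15
i=13 t=19 v=5: → [16,23); WM=18
i=14 t=20 v=5: → [16,24); WM=19
i=15 t=18 v=2: → [16,24); WM=19
i=16 t=22 v=7: → [16,26); WM=21
i=17 t=22 v=9: → [16,26); WM=21
i=18 t=21 v=9: → [16,26); WM=21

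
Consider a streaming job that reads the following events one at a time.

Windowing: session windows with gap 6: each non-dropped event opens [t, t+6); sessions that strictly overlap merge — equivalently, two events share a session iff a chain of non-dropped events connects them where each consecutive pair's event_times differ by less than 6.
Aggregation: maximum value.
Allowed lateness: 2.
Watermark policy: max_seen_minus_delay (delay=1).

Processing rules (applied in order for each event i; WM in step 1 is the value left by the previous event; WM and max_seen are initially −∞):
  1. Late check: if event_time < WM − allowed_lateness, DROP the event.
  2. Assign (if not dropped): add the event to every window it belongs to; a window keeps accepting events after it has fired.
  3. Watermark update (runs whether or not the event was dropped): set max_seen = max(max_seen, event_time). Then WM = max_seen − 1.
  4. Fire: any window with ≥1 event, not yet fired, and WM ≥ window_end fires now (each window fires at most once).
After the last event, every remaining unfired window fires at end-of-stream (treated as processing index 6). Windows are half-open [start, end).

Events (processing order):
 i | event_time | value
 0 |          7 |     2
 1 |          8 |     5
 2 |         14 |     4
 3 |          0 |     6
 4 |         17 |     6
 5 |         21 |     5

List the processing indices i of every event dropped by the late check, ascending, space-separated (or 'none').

i=0 t=7 v=2: → [7,13); WM=6
i=1 t=8 v=5: → [7,14); WM=7
i=2 t=14 v=4: → [14,20); WM=13
i=3 t=0 v=6: DROP (t<13-2); WM=13
i=4 t=17 v=6: → [14,23); WM=16
i=5 t=21 v=5: → [14,27); WM=20

3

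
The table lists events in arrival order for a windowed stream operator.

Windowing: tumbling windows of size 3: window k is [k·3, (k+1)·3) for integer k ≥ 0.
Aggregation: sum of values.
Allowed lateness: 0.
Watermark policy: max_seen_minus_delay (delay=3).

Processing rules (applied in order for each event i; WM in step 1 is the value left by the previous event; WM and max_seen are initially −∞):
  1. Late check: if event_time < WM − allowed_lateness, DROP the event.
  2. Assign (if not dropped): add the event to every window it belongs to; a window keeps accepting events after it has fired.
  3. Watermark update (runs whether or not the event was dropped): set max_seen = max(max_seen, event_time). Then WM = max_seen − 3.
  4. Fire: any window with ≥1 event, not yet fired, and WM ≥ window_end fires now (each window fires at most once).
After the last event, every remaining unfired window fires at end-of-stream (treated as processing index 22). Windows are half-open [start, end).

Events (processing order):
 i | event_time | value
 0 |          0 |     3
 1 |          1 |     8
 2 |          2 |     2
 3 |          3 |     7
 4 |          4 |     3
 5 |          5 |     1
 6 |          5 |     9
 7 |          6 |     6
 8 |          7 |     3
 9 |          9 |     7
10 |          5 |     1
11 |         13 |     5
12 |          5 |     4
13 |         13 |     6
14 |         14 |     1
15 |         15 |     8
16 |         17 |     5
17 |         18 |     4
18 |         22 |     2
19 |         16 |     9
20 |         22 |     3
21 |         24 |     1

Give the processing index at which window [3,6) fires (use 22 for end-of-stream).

i=0 t=0 v=3: → [0,3); WM=-3
i=1 t=1 v=8: → [0,3); WM=-2
i=2 t=2 v=2: → [0,3); WM=-1
i=3 t=3 v=7: → [3,6); WM=0
i=4 t=4 v=3: → [3,6); WM=1
i=5 t=5 v=1: → [3,6); WM=2
i=6 t=5 v=9: → [3,6); WM=2
i=7 t=6 v=6: → [6,9); WM=3; [0,3) fires=13
i=8 t=7 v=3: → [6,9); WM=4
i=9 t=9 v=7: → [9,12); WM=6; [3,6) fires=20
i=10 t=5 v=1: DROP (t<6-0); WM=6
i=11 t=13 v=5: → [12,15); WM=10; [6,9) fires=9
i=12 t=5 v=4: DROP (t<10-0); WM=10
i=13 t=13 v=6: → [12,15); WM=10
i=14 t=14 v=1: → [12,15); WM=11
i=15 t=15 v=8: → [15,18); WM=12; [9,12) fires=7
i=16 t=17 v=5: → [15,18); WM=14
i=17 t=18 v=4: → [18,21); WM=15; [12,15) fires=12
i=18 t=22 v=2: → [21,24); WM=19; [15,18) fires=13
i=19 t=16 v=9: DROP (t<19-0); WM=19
i=20 t=22 v=3: → [21,24); WM=19
i=21 t=24 v=1: → [24,27); WM=21; [18,21) fires=4

9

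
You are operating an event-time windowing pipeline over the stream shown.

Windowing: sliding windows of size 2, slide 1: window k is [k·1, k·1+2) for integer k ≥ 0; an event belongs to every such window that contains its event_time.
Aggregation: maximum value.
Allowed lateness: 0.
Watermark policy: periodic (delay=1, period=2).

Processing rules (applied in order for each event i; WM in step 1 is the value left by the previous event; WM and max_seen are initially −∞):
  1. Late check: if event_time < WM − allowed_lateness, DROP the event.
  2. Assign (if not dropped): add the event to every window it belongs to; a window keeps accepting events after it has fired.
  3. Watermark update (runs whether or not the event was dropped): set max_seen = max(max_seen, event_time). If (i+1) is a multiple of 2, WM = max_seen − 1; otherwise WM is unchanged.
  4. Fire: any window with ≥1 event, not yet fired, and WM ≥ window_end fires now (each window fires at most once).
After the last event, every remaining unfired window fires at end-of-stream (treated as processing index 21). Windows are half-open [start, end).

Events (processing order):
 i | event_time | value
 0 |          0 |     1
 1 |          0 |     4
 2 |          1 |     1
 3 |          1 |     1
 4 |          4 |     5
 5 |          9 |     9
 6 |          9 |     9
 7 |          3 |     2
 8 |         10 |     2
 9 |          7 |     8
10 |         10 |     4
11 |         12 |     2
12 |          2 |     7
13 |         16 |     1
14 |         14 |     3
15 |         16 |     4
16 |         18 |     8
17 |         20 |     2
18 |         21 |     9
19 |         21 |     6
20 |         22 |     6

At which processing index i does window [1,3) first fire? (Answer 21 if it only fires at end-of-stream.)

5

i=0 t=0 v=1: → [0,2); WM=−∞
i=1 t=0 v=4: → [0,2); WM=-1
i=2 t=1 v=1: → [1,3),[0,2); WM=-1
i=3 t=1 v=1: → [1,3),[0,2); WM=0
i=4 t=4 v=5: → [4,6),[3,5); WM=0
i=5 t=9 v=9: → [9,11),[8,10); WM=8; [0,2) fires=4 [1,3) fires=1 [3,5) fires=5 [4,6) fires=5
i=6 t=9 v=9: → [9,11),[8,10); WM=8
i=7 t=3 v=2: DROP (t<8-0); WM=8
i=8 t=10 v=2: → [10,12),[9,11); WM=8
i=9 t=7 v=8: DROP (t<8-0); WM=9
i=10 t=10 v=4: → [10,12),[9,11); WM=9
i=11 t=12 v=2: → [12,14),[11,13); WM=11; [8,10) fires=9 [9,11) fires=9
i=12 t=2 v=7: DROP (t<11-0); WM=11
i=13 t=16 v=1: → [16,18),[15,17); WM=15; [10,12) fires=4 [11,13) fires=2 [12,14) fires=2
i=14 t=14 v=3: DROP (t<15-0); WM=15
i=15 t=16 v=4: → [16,18),[15,17); WM=15
i=16 t=18 v=8: → [18,20),[17,19); WM=15
i=17 t=20 v=2: → [20,22),[19,21); WM=19; [15,17) fires=4 [16,18) fires=4 [17,19) fires=8
i=18 t=21 v=9: → [21,23),[20,22); WM=19
i=19 t=21 v=6: → [21,23),[20,22); WM=20; [18,20) fires=8
i=20 t=22 v=6: → [22,24),[21,23); WM=20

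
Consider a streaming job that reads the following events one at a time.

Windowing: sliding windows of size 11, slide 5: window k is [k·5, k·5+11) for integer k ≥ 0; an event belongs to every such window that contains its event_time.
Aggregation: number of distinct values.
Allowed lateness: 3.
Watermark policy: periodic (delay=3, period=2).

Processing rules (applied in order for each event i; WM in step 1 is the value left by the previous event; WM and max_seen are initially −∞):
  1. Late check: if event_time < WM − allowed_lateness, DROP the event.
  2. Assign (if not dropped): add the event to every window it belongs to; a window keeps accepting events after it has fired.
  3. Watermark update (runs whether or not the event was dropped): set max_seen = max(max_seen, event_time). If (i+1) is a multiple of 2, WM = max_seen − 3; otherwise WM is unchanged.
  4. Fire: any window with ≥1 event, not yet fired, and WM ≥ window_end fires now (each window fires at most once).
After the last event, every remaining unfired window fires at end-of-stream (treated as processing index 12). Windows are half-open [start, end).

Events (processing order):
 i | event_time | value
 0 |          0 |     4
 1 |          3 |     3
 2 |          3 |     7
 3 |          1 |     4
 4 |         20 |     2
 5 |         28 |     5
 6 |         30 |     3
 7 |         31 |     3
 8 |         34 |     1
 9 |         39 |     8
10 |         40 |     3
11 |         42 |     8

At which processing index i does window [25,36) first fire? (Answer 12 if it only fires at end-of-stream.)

9

i=0 t=0 v=4: → [0,11); WM=−∞
i=1 t=3 v=3: → [0,11); WM=0
i=2 t=3 v=7: → [0,11); WM=0
i=3 t=1 v=4: → [0,11); WM=0
i=4 t=20 v=2: → [20,31),[15,26),[10,21); WM=0
i=5 t=28 v=5: → [25,36),[20,31); WM=25; [0,11) fires=3 [10,21) fires=1
i=6 t=30 v=3: → [30,41),[25,36),[20,31); WM=25
i=7 t=31 v=3: → [30,41),[25,36); WM=28; [15,26) fires=1
i=8 t=34 v=1: → [30,41),[25,36); WM=28
i=9 t=39 v=8: → [35,46),[30,41); WM=36; [20,31) fires=3 [25,36) fires=3
i=10 t=40 v=3: → [40,51),[35,46),[30,41); WM=36
i=11 t=42 v=8: → [40,51),[35,46); WM=39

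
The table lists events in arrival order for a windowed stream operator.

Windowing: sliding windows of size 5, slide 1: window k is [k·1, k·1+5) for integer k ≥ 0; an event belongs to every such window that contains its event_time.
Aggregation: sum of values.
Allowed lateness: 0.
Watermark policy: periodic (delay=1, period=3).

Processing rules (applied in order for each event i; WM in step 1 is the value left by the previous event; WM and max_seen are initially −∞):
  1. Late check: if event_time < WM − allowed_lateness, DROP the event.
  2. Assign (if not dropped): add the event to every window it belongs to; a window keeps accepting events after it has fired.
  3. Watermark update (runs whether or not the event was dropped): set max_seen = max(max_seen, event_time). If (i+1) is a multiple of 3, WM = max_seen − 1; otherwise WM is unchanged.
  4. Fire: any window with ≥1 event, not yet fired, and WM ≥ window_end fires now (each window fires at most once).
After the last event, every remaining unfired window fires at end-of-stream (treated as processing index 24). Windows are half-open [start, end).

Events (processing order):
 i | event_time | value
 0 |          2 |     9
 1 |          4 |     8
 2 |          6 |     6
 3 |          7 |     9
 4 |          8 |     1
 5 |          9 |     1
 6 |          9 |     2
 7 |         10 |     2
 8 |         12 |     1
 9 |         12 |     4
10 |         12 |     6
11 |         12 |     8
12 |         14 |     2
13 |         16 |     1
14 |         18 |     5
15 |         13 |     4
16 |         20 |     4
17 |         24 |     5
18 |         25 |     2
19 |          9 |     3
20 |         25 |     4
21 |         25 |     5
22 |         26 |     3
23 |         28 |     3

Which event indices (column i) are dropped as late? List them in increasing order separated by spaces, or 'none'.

15 19

i=0 t=2 v=9: → [2,7),[1,6),[0,5); WM=−∞
i=1 t=4 v=8: → [4,9),[3,8),[2,7),[1,6),[0,5); WM=−∞
i=2 t=6 v=6: → [6,11),[5,10),[4,9),[3,8),[2,7); WM=5; [0,5) fires=17
i=3 t=7 v=9: → [7,12),[6,11),[5,10),[4,9),[3,8); WM=5
i=4 t=8 v=1: → [8,13),[7,12),[6,11),[5,10),[4,9); WM=5
i=5 t=9 v=1: → [9,14),[8,13),[7,12),[6,11),[5,10); WM=8; [1,6) fires=17 [2,7) fires=23 [3,8) fires=23
i=6 t=9 v=2: → [9,14),[8,13),[7,12),[6,11),[5,10); WM=8
i=7 t=10 v=2: → [10,15),[9,14),[8,13),[7,12),[6,11); WM=8
i=8 t=12 v=1: → [12,17),[11,16),[10,15),[9,14),[8,13); WM=11; [4,9) fires=24 [5,10) fires=19 [6,11) fires=21
i=9 t=12 v=4: → [12,17),[11,16),[10,15),[9,14),[8,13); WM=11
i=10 t=12 v=6: → [12,17),[11,16),[10,15),[9,14),[8,13); WM=11
i=11 t=12 v=8: → [12,17),[11,16),[10,15),[9,14),[8,13); WM=11
i=12 t=14 v=2: → [14,19),[13,18),[12,17),[11,16),[10,15); WM=11
i=13 t=16 v=1: → [16,21),[15,20),[14,19),[13,18),[12,17); WM=11
i=14 t=18 v=5: → [18,23),[17,22),[16,21),[15,20),[14,19); WM=17; [7,12) fires=15 [8,13) fires=25 [9,14) fires=24 [10,15) fires=23 [11,16) fires=21 [12,17) fires=22
i=15 t=13 v=4: DROP (t<17-0); WM=17
i=16 t=20 v=4: → [20,25),[19,24),[18,23),[17,22),[16,21); WM=17
i=17 t=24 v=5: → [24,29),[23,28),[22,27),[21,26),[20,25); WM=23; [13,18) fires=3 [14,19) fires=8 [15,20) fires=6 [16,21) fires=10 [17,22) fires=9 [18,23) fires=9
i=18 t=25 v=2: → [25,30),[24,29),[23,28),[22,27),[21,26); WM=23
i=19 t=9 v=3: DROP (t<23-0); WM=23
i=20 t=25 v=4: → [25,30),[24,29),[23,28),[22,27),[21,26); WM=24; [19,24) fires=4
i=21 t=25 v=5: → [25,30),[24,29),[23,28),[22,27),[21,26); WM=24
i=22 t=26 v=3: → [26,31),[25,30),[24,29),[23,28),[22,27); WM=24
i=23 t=28 v=3: → [28,33),[27,32),[26,31),[25,30),[24,29); WM=27; [20,25) fires=9 [21,26) fires=16 [22,27) fires=19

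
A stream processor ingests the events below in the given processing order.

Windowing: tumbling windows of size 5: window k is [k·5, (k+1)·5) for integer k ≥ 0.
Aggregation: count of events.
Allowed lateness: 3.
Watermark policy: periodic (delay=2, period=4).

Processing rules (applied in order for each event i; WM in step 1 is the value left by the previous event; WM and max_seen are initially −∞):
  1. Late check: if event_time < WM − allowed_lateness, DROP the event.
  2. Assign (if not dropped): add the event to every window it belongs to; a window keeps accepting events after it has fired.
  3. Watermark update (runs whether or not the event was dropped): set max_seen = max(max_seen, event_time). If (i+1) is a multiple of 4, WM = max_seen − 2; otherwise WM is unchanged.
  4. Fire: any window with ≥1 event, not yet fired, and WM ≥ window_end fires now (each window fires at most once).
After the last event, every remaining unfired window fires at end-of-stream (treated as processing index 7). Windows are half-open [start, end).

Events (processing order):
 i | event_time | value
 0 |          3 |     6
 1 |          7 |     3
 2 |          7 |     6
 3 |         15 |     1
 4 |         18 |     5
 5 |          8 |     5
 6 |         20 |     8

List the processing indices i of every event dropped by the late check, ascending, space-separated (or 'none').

5

i=0 t=3 v=6: → [0,5); WM=−∞
i=1 t=7 v=3: → [5,10); WM=−∞
i=2 t=7 v=6: → [5,10); WM=−∞
i=3 t=15 v=1: → [15,20); WM=13; [0,5) fires=1 [5,10) fires=2
i=4 t=18 v=5: → [15,20); WM=13
i=5 t=8 v=5: DROP (t<13-3); WM=13
i=6 t=20 v=8: → [20,25); WM=13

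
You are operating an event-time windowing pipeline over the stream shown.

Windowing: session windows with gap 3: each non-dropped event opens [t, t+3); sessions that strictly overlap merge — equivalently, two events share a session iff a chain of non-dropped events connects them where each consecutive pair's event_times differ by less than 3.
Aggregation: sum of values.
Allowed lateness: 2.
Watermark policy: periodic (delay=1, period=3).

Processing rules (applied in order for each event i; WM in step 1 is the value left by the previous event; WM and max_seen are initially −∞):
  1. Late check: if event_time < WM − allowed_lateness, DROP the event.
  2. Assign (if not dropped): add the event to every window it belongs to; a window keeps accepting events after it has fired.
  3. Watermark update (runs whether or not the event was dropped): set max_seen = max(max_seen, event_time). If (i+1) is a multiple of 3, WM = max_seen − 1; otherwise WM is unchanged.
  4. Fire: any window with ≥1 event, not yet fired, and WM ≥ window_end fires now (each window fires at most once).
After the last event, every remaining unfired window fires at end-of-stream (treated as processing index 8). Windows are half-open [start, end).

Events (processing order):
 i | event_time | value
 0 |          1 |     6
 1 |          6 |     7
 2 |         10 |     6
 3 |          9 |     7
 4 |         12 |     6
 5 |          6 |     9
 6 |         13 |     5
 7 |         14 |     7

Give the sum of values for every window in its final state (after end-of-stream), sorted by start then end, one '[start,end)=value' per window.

[1,4)=6 [6,9)=7 [9,17)=31

i=0 t=1 v=6: → [1,4); WM=−∞
i=1 t=6 v=7: → [6,9); WM=−∞
i=2 t=10 v=6: → [10,13); WM=9
i=3 t=9 v=7: → [9,13); WM=9
i=4 t=12 v=6: → [9,15); WM=9
i=5 t=6 v=9: DROP (t<9-2); WM=11
i=6 t=13 v=5: → [9,16); WM=11
i=7 t=14 v=7: → [9,17); WM=11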